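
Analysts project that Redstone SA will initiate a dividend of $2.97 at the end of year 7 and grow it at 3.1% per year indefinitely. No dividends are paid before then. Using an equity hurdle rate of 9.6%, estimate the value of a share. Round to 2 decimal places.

$26.36

Deferred-dividend DDM. At t=6 the remaining stream is a growing perpetuity with first payment D_7 = 2.97.
V_6 = D_7/(r−g) = 2.97/(0.096−0.031) = 45.6923
P₀ = V_6/(1+r)^6 = 45.6923/(1+0.096)^6 = 26.3621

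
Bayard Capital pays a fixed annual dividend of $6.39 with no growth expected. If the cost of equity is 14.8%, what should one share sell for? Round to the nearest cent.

Zero-growth DDM (perpetuity): P₀ = D/r = 6.39 / 0.148 = 43.1757

$43.18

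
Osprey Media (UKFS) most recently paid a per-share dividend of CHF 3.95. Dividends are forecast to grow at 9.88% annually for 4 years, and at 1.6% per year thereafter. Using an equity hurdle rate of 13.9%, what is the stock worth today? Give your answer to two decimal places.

CHF 42.71

Two-stage DDM. Project D₁…D_4 at 0.0988, terminal growth 0.016, discount at r = 0.139.
D_1 = 4.3403
D_2 = 4.7691
D_3 = 5.2403
D_4 = 5.7580
Terminal value at t=4: TV = D_5/(r−g) = 5.8501/(0.139−0.016) = 47.5620
P₀ = 4.3403/(1+0.139)^1 + 4.7691/(1+0.139)^2 + 5.2403/(1+0.139)^3 + 5.7580/(1+0.139)^4 + 47.5620/(1+0.139)^4 = 42.7138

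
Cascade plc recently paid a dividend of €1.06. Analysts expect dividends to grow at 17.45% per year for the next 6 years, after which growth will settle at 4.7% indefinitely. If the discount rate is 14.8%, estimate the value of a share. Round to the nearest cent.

€19.49

Two-stage DDM. Project D₁…D_6 at 0.1745, terminal growth 0.047, discount at r = 0.148.
D_1 = 1.2450
D_2 = 1.4622
D_3 = 1.7174
D_4 = 2.0171
D_5 = 2.3690
D_6 = 2.7824
Terminal value at t=6: TV = D_7/(r−g) = 2.9132/(0.148−0.047) = 28.8436
P₀ = 1.2450/(1+0.148)^1 + 1.4622/(1+0.148)^2 + 1.7174/(1+0.148)^3 + 2.0171/(1+0.148)^4 + 2.3690/(1+0.148)^5 + 2.7824/(1+0.148)^6 + 28.8436/(1+0.148)^6 = 19.4949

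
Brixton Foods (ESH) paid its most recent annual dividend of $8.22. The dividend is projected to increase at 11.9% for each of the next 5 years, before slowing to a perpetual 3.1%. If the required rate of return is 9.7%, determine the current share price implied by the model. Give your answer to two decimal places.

$185.45

Two-stage DDM. Project D₁…D_5 at 0.119, terminal growth 0.031, discount at r = 0.097.
D_1 = 9.1982
D_2 = 10.2928
D_3 = 11.5176
D_4 = 12.8882
D_5 = 14.4219
Terminal value at t=5: TV = D_6/(r−g) = 14.8690/(0.097−0.031) = 225.2874
P₀ = 9.1982/(1+0.097)^1 + 10.2928/(1+0.097)^2 + 11.5176/(1+0.097)^3 + 12.8882/(1+0.097)^4 + 14.4219/(1+0.097)^5 + 225.2874/(1+0.097)^5 = 185.4489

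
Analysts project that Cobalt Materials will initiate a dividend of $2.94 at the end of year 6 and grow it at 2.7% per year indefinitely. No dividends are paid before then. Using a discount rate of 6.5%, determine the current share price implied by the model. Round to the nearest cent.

$56.47

Deferred-dividend DDM. At t=5 the remaining stream is a growing perpetuity with first payment D_6 = 2.94.
V_5 = D_6/(r−g) = 2.94/(0.065−0.027) = 77.3684
P₀ = V_5/(1+r)^5 = 77.3684/(1+0.065)^5 = 56.4697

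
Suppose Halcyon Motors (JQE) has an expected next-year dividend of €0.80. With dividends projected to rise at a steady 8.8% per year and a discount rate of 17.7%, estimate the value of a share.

Gordon growth model: P₀ = D₁/(r − g), with D₁ = 0.80 given directly.
P₀ = 0.8000 / (0.177 − 0.088) = 0.8000 / 0.089 = 8.9888

€8.99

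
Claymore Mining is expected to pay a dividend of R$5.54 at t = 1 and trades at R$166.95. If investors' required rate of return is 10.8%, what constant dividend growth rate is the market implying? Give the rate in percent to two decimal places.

7.48%

From P₀ = D₁/(r − g), the implied growth is g = r − D₁/P₀.
g = 0.108 − 5.54/166.95 = 0.108 − 0.03318 = 0.07482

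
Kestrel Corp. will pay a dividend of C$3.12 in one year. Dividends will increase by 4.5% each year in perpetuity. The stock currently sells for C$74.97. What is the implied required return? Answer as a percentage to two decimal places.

8.66%

Rearranging the constant-growth DDM: r = D₁/P₀ + g.
r = 3.1200 / 74.97 + 0.045 = 0.04162 + 0.045 = 0.08662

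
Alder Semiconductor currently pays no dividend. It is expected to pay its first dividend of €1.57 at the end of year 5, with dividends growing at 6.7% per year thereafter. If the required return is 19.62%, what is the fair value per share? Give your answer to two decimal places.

€5.94

Deferred-dividend DDM. At t=4 the remaining stream is a growing perpetuity with first payment D_5 = 1.57.
V_4 = D_5/(r−g) = 1.57/(0.1962−0.067) = 12.1517
P₀ = V_4/(1+r)^4 = 12.1517/(1+0.1962)^4 = 5.9350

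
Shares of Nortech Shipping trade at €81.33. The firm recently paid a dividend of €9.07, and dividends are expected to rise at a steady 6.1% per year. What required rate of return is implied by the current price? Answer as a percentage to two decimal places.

17.93%

Rearranging the constant-growth DDM: r = D₁/P₀ + g.
D₁ = 9.07 × (1 + 0.061) = 9.6233.
r = 9.6233 / 81.33 + 0.061 = 0.11832 + 0.061 = 0.17932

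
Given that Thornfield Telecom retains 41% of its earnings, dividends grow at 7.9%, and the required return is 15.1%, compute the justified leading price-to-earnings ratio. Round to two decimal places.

8.19

Payout ratio b = 1 − 0.41 = 0.59.
Justified leading P/E = b/(r−g) = 0.59/(0.151−0.079) = 8.1944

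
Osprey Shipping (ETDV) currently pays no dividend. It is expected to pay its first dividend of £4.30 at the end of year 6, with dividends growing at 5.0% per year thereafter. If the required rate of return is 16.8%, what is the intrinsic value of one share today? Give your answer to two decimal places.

Deferred-dividend DDM. At t=5 the remaining stream is a growing perpetuity with first payment D_6 = 4.30.
V_5 = D_6/(r−g) = 4.30/(0.168−0.05) = 36.4407
P₀ = V_5/(1+r)^5 = 36.4407/(1+0.168)^5 = 16.7638

£16.76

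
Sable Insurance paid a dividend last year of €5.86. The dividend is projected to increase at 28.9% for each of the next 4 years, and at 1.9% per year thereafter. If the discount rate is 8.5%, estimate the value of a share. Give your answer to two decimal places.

Two-stage DDM. Project D₁…D_4 at 0.289, terminal growth 0.019, discount at r = 0.085.
D_1 = 7.5535
D_2 = 9.7365
D_3 = 12.5504
D_4 = 16.1774
Terminal value at t=4: TV = D_5/(r−g) = 16.4848/(0.085−0.019) = 249.7696
P₀ = 7.5535/(1+0.085)^1 + 9.7365/(1+0.085)^2 + 12.5504/(1+0.085)^3 + 16.1774/(1+0.085)^4 + 249.7696/(1+0.085)^4 = 216.9588

€216.96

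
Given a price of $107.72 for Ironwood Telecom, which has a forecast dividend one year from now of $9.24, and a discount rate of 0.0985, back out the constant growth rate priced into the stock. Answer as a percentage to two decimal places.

From P₀ = D₁/(r − g), the implied growth is g = r − D₁/P₀.
g = 0.0985 − 9.24/107.72 = 0.0985 − 0.08578 = 0.01272

1.27%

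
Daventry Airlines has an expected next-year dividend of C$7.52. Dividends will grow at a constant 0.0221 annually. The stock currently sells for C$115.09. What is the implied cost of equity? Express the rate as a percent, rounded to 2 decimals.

8.74%

Rearranging the constant-growth DDM: r = D₁/P₀ + g.
r = 7.5200 / 115.09 + 0.0221 = 0.06534 + 0.0221 = 0.08744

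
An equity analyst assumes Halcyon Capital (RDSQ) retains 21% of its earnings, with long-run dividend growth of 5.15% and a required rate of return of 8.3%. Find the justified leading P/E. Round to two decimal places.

25.08

Payout ratio b = 1 − 0.21 = 0.79.
Justified leading P/E = b/(r−g) = 0.79/(0.083−0.0515) = 25.0794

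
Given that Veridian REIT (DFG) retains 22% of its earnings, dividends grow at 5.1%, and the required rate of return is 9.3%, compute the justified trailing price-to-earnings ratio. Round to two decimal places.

Payout ratio b = 1 − 0.22 = 0.78.
Justified trailing P/E = b(1+g)/(r−g) = 0.78×(1+0.051)/(0.093−0.051) = 19.5186

19.52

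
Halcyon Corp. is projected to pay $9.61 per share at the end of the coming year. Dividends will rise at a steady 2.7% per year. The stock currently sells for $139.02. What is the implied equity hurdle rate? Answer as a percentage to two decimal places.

9.61%

Rearranging the constant-growth DDM: r = D₁/P₀ + g.
r = 9.6100 / 139.02 + 0.027 = 0.06913 + 0.027 = 0.09613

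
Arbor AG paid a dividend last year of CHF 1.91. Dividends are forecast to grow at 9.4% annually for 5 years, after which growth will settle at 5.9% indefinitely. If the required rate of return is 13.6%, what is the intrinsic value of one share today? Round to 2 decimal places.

Two-stage DDM. Project D₁…D_5 at 0.094, terminal growth 0.059, discount at r = 0.136.
D_1 = 2.0895
D_2 = 2.2860
D_3 = 2.5008
D_4 = 2.7359
D_5 = 2.9931
Terminal value at t=5: TV = D_6/(r−g) = 3.1697/(0.136−0.059) = 41.1647
P₀ = 2.0895/(1+0.136)^1 + 2.2860/(1+0.136)^2 + 2.5008/(1+0.136)^3 + 2.7359/(1+0.136)^4 + 2.9931/(1+0.136)^5 + 41.1647/(1+0.136)^5 = 30.3003

CHF 30.30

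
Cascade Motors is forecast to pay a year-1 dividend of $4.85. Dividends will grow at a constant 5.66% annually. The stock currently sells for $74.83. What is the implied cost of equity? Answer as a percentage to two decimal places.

12.14%

Rearranging the constant-growth DDM: r = D₁/P₀ + g.
r = 4.8500 / 74.83 + 0.0566 = 0.06481 + 0.0566 = 0.12141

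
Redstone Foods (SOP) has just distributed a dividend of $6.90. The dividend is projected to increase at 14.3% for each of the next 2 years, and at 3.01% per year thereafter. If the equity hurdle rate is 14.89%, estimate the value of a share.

Two-stage DDM. Project D₁…D_2 at 0.143, terminal growth 0.0301, discount at r = 0.1489.
D_1 = 7.8867
D_2 = 9.0145
Terminal value at t=2: TV = D_3/(r−g) = 9.2858/(0.1489−0.0301) = 78.1636
P₀ = 7.8867/(1+0.1489)^1 + 9.0145/(1+0.1489)^2 + 78.1636/(1+0.1489)^2 = 72.9100

$72.91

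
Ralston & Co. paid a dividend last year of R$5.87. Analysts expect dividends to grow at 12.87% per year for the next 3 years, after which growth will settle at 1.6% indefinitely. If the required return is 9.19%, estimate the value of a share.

Two-stage DDM. Project D₁…D_3 at 0.1287, terminal growth 0.016, discount at r = 0.0919.
D_1 = 6.6255
D_2 = 7.4782
D_3 = 8.4406
Terminal value at t=3: TV = D_4/(r−g) = 8.5757/(0.0919−0.016) = 112.9863
P₀ = 6.6255/(1+0.0919)^1 + 7.4782/(1+0.0919)^2 + 8.4406/(1+0.0919)^3 + 112.9863/(1+0.0919)^3 = 105.6154

R$105.62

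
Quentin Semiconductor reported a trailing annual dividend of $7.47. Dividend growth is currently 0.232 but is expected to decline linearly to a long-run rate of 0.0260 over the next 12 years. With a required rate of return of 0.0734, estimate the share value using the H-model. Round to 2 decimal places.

H-model: P₀ = D₀[(1+g_L) + H(g_S−g_L)]/(r−g_L), with H = 12/2 = 6.
P₀ = 7.47 × [(1+0.026) + 6×(0.232−0.026)] / (0.0734−0.026)
   = 7.47 × 2.2620 / 0.0474 = 356.4797

$356.48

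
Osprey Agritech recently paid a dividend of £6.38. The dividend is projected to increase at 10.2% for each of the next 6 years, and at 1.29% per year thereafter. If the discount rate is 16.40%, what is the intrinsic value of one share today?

Two-stage DDM. Project D₁…D_6 at 0.102, terminal growth 0.0129, discount at r = 0.164.
D_1 = 7.0308
D_2 = 7.7479
D_3 = 8.5382
D_4 = 9.4091
D_5 = 10.3688
D_6 = 11.4264
Terminal value at t=6: TV = D_7/(r−g) = 11.5738/(0.164−0.0129) = 76.5971
P₀ = 7.0308/(1+0.164)^1 + 7.7479/(1+0.164)^2 + 8.5382/(1+0.164)^3 + 9.4091/(1+0.164)^4 + 10.3688/(1+0.164)^5 + 11.4264/(1+0.164)^6 + 76.5971/(1+0.164)^6 = 62.5405

£62.54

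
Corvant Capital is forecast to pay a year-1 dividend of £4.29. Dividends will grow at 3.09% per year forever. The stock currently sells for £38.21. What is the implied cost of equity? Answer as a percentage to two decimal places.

Rearranging the constant-growth DDM: r = D₁/P₀ + g.
r = 4.2900 / 38.21 + 0.0309 = 0.11227 + 0.0309 = 0.14317

14.32%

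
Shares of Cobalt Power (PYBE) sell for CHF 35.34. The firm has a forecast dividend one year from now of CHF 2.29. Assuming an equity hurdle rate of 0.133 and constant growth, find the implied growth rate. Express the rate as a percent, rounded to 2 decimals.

6.82%

From P₀ = D₁/(r − g), the implied growth is g = r − D₁/P₀.
g = 0.133 − 2.29/35.34 = 0.133 − 0.06480 = 0.06820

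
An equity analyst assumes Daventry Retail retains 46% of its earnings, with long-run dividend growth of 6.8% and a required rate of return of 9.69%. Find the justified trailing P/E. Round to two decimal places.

Payout ratio b = 1 − 0.46 = 0.54.
Justified trailing P/E = b(1+g)/(r−g) = 0.54×(1+0.068)/(0.0969−0.068) = 19.9557

19.96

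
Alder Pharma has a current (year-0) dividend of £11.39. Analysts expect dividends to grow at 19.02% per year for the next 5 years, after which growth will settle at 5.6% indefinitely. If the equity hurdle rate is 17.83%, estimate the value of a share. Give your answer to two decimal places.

£162.11

Two-stage DDM. Project D₁…D_5 at 0.1902, terminal growth 0.056, discount at r = 0.1783.
D_1 = 13.5564
D_2 = 16.1348
D_3 = 19.2036
D_4 = 22.8562
D_5 = 27.2034
Terminal value at t=5: TV = D_6/(r−g) = 28.7268/(0.1783−0.056) = 234.8880
P₀ = 13.5564/(1+0.1783)^1 + 16.1348/(1+0.1783)^2 + 19.2036/(1+0.1783)^3 + 22.8562/(1+0.1783)^4 + 27.2034/(1+0.1783)^5 + 234.8880/(1+0.1783)^5 = 162.1134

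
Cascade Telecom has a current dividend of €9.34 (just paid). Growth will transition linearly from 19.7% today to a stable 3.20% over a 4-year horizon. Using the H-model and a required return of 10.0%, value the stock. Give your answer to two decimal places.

H-model: P₀ = D₀[(1+g_L) + H(g_S−g_L)]/(r−g_L), with H = 4/2 = 2.
P₀ = 9.34 × [(1+0.032) + 2×(0.197−0.032)] / (0.1−0.032)
   = 9.34 × 1.3620 / 0.068 = 187.0747

€187.07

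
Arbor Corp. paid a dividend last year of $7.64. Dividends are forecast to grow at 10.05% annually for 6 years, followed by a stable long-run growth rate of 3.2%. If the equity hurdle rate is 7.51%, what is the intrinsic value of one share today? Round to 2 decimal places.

Two-stage DDM. Project D₁…D_6 at 0.1005, terminal growth 0.032, discount at r = 0.0751.
D_1 = 8.4078
D_2 = 9.2528
D_3 = 10.1827
D_4 = 11.2061
D_5 = 12.3323
D_6 = 13.5717
Terminal value at t=6: TV = D_7/(r−g) = 14.0060/(0.0751−0.032) = 324.9646
P₀ = 8.4078/(1+0.0751)^1 + 9.2528/(1+0.0751)^2 + 10.1827/(1+0.0751)^3 + 11.2061/(1+0.0751)^4 + 12.3323/(1+0.0751)^5 + 13.5717/(1+0.0751)^6 + 324.9646/(1+0.0751)^6 = 260.2304

$260.23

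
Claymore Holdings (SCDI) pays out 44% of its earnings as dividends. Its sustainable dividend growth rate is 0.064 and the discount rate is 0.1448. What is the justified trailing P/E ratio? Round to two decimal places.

5.79

Justified trailing P/E = b(1+g)/(r−g) = 0.44×(1+0.064)/(0.1448−0.064) = 5.7941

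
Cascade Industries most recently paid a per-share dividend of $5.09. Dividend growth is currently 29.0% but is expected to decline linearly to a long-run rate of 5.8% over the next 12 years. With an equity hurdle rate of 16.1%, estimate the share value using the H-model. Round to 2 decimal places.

H-model: P₀ = D₀[(1+g_L) + H(g_S−g_L)]/(r−g_L), with H = 12/2 = 6.
P₀ = 5.09 × [(1+0.058) + 6×(0.29−0.058)] / (0.161−0.058)
   = 5.09 × 2.4500 / 0.103 = 121.0728

$121.07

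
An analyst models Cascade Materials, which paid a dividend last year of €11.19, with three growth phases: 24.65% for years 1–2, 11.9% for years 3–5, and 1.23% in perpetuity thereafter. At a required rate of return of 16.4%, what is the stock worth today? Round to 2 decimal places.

Three-stage DDM. Project D₁…D_5; terminal Gordon value at t=5 with g = 0.0123; discount at r = 0.164.
D_1 = 13.9483
D_2 = 17.3866
D_3 = 19.4556
D_4 = 21.7708
D_5 = 24.3615
TV_5 = 24.6612/(0.164−0.0123) = 162.5656
P₀ = Σ Dₜ/(1+r)ᵗ + TV_5/(1+r)^5 = 136.4910

€136.49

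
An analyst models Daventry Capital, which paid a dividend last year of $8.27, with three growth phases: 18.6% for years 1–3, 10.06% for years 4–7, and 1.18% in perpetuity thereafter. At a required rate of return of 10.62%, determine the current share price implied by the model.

Three-stage DDM. Project D₁…D_7; terminal Gordon value at t=7 with g = 0.0118; discount at r = 0.1062.
D_1 = 9.8082
D_2 = 11.6325
D_3 = 13.7962
D_4 = 15.1841
D_5 = 16.7116
D_6 = 18.3928
D_7 = 20.2431
TV_7 = 20.4820/(0.1062−0.0118) = 216.9703
P₀ = Σ Dₜ/(1+r)ᵗ + TV_7/(1+r)^7 = 175.8639

$175.86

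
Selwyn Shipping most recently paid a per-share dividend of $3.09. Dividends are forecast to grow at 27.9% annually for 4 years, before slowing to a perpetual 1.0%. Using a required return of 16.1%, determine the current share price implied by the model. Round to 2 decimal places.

Two-stage DDM. Project D₁…D_4 at 0.279, terminal growth 0.01, discount at r = 0.161.
D_1 = 3.9521
D_2 = 5.0547
D_3 = 6.4650
D_4 = 8.2688
Terminal value at t=4: TV = D_5/(r−g) = 8.3515/(0.161−0.01) = 55.3076
P₀ = 3.9521/(1+0.161)^1 + 5.0547/(1+0.161)^2 + 6.4650/(1+0.161)^3 + 8.2688/(1+0.161)^4 + 55.3076/(1+0.161)^4 = 46.2771

$46.28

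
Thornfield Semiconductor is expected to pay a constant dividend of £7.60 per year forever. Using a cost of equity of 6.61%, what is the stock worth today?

£114.98

Zero-growth DDM (perpetuity): P₀ = D/r = 7.60 / 0.0661 = 114.9773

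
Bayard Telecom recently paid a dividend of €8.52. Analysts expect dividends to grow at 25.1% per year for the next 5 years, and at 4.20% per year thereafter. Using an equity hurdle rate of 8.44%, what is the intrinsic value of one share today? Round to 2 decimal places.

€494.59

Two-stage DDM. Project D₁…D_5 at 0.251, terminal growth 0.042, discount at r = 0.0844.
D_1 = 10.6585
D_2 = 13.3338
D_3 = 16.6806
D_4 = 20.8674
D_5 = 26.1051
Terminal value at t=5: TV = D_6/(r−g) = 27.2016/(0.0844−0.042) = 641.5463
P₀ = 10.6585/(1+0.0844)^1 + 13.3338/(1+0.0844)^2 + 16.6806/(1+0.0844)^3 + 20.8674/(1+0.0844)^4 + 26.1051/(1+0.0844)^5 + 641.5463/(1+0.0844)^5 = 494.5881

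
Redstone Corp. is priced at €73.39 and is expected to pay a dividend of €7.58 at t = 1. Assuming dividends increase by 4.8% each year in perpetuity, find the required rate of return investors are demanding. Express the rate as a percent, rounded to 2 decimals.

15.13%

Rearranging the constant-growth DDM: r = D₁/P₀ + g.
r = 7.5800 / 73.39 + 0.048 = 0.10328 + 0.048 = 0.15128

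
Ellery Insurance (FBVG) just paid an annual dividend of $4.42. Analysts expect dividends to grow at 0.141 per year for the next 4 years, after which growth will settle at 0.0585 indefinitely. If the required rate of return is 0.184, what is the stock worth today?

$48.28

Two-stage DDM. Project D₁…D_4 at 0.141, terminal growth 0.0585, discount at r = 0.184.
D_1 = 5.0432
D_2 = 5.7543
D_3 = 6.5657
D_4 = 7.4914
Terminal value at t=4: TV = D_5/(r−g) = 7.9297/(0.184−0.0585) = 63.1847
P₀ = 5.0432/(1+0.184)^1 + 5.7543/(1+0.184)^2 + 6.5657/(1+0.184)^3 + 7.4914/(1+0.184)^4 + 63.1847/(1+0.184)^4 = 48.2838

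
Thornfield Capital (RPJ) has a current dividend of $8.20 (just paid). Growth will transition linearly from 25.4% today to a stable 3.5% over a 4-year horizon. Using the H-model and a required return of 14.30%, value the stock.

$111.84

H-model: P₀ = D₀[(1+g_L) + H(g_S−g_L)]/(r−g_L), with H = 4/2 = 2.
P₀ = 8.20 × [(1+0.035) + 2×(0.254−0.035)] / (0.143−0.035)
   = 8.20 × 1.4730 / 0.108 = 111.8389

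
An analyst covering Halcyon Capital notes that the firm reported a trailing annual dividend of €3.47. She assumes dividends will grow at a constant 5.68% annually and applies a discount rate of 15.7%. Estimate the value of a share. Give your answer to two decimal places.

€36.60

Gordon growth model: P₀ = D₁/(r − g). D₁ = 3.47 × (1 + 0.0568) = 3.6671.
P₀ = 3.6671 / (0.157 − 0.0568) = 3.6671 / 0.1002 = 36.5978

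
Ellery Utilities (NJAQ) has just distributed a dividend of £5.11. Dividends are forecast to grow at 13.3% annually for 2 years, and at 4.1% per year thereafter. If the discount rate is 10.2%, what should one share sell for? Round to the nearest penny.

£102.84

Two-stage DDM. Project D₁…D_2 at 0.133, terminal growth 0.041, discount at r = 0.102.
D_1 = 5.7896
D_2 = 6.5597
Terminal value at t=2: TV = D_3/(r−g) = 6.8286/(0.102−0.041) = 111.9442
P₀ = 5.7896/(1+0.102)^1 + 6.5597/(1+0.102)^2 + 111.9442/(1+0.102)^2 = 102.8357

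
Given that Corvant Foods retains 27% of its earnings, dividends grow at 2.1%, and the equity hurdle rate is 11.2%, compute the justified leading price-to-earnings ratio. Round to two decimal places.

8.02

Payout ratio b = 1 − 0.27 = 0.73.
Justified leading P/E = b/(r−g) = 0.73/(0.112−0.021) = 8.0220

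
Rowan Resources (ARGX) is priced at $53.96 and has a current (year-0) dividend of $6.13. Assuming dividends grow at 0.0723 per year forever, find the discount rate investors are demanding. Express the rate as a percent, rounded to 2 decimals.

Rearranging the constant-growth DDM: r = D₁/P₀ + g.
D₁ = 6.13 × (1 + 0.0723) = 6.5732.
r = 6.5732 / 53.96 + 0.0723 = 0.12182 + 0.0723 = 0.19412

19.41%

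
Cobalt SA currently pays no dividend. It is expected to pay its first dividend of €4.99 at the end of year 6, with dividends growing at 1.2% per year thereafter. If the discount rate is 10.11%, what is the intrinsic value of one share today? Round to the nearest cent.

Deferred-dividend DDM. At t=5 the remaining stream is a growing perpetuity with first payment D_6 = 4.99.
V_5 = D_6/(r−g) = 4.99/(0.1011−0.012) = 56.0045
P₀ = V_5/(1+r)^5 = 56.0045/(1+0.1011)^5 = 34.6010

€34.60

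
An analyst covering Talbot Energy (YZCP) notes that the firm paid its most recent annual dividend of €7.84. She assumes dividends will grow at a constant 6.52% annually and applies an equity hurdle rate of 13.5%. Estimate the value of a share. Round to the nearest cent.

Gordon growth model: P₀ = D₁/(r − g). D₁ = 7.84 × (1 + 0.0652) = 8.3512.
P₀ = 8.3512 / (0.135 − 0.0652) = 8.3512 / 0.0698 = 119.6442

€119.64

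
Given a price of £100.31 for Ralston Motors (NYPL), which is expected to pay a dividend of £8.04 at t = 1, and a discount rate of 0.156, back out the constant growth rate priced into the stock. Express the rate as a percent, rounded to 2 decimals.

7.58%

From P₀ = D₁/(r − g), the implied growth is g = r − D₁/P₀.
g = 0.156 − 8.04/100.31 = 0.156 − 0.08015 = 0.07585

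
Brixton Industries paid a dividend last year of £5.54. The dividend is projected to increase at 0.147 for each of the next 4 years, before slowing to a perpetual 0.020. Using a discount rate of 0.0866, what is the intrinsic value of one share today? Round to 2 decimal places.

£130.76

Two-stage DDM. Project D₁…D_4 at 0.147, terminal growth 0.02, discount at r = 0.0866.
D_1 = 6.3544
D_2 = 7.2885
D_3 = 8.3599
D_4 = 9.5888
Terminal value at t=4: TV = D_5/(r−g) = 9.7806/(0.0866−0.02) = 146.8552
P₀ = 6.3544/(1+0.0866)^1 + 7.2885/(1+0.0866)^2 + 8.3599/(1+0.0866)^3 + 9.5888/(1+0.0866)^4 + 146.8552/(1+0.0866)^4 = 130.7597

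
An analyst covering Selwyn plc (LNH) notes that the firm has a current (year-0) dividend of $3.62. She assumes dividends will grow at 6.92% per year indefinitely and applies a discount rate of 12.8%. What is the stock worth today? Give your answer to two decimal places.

Gordon growth model: P₀ = D₁/(r − g). D₁ = 3.62 × (1 + 0.0692) = 3.8705.
P₀ = 3.8705 / (0.128 − 0.0692) = 3.8705 / 0.0588 = 65.8249

$65.82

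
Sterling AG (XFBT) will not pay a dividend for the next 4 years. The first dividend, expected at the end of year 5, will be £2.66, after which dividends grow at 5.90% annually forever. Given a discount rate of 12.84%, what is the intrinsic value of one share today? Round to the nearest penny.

Deferred-dividend DDM. At t=4 the remaining stream is a growing perpetuity with first payment D_5 = 2.66.
V_4 = D_5/(r−g) = 2.66/(0.1284−0.059) = 38.3285
P₀ = V_4/(1+r)^4 = 38.3285/(1+0.1284)^4 = 23.6412

£23.64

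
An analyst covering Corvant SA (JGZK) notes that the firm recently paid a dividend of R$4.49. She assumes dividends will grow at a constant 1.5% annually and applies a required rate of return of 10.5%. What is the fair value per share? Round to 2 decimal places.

R$50.64

Gordon growth model: P₀ = D₁/(r − g). D₁ = 4.49 × (1 + 0.015) = 4.5573.
P₀ = 4.5573 / (0.105 − 0.015) = 4.5573 / 0.09 = 50.6372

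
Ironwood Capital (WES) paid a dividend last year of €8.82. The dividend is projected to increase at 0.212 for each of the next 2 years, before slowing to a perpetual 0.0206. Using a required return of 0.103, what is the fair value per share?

€152.24

Two-stage DDM. Project D₁…D_2 at 0.212, terminal growth 0.0206, discount at r = 0.103.
D_1 = 10.6898
D_2 = 12.9561
Terminal value at t=2: TV = D_3/(r−g) = 13.2230/(0.103−0.0206) = 160.4731
P₀ = 10.6898/(1+0.103)^1 + 12.9561/(1+0.103)^2 + 160.4731/(1+0.103)^2 = 152.2429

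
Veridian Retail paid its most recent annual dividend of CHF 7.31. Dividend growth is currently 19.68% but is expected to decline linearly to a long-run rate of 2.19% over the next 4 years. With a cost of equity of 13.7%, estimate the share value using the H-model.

H-model: P₀ = D₀[(1+g_L) + H(g_S−g_L)]/(r−g_L), with H = 4/2 = 2.
P₀ = 7.31 × [(1+0.0219) + 2×(0.1968−0.0219)] / (0.137−0.0219)
   = 7.31 × 1.3717 / 0.1151 = 87.1167

CHF 87.12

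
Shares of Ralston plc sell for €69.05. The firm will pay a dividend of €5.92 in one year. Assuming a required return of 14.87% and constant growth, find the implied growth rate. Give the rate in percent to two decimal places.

From P₀ = D₁/(r − g), the implied growth is g = r − D₁/P₀.
g = 0.1487 − 5.92/69.05 = 0.1487 − 0.08573 = 0.06297

6.30%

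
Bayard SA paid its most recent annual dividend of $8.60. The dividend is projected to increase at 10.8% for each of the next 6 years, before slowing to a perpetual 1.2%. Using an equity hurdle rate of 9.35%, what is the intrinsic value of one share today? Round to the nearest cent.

$169.62

Two-stage DDM. Project D₁…D_6 at 0.108, terminal growth 0.012, discount at r = 0.0935.
D_1 = 9.5288
D_2 = 10.5579
D_3 = 11.6982
D_4 = 12.9616
D_5 = 14.3614
D_6 = 15.9124
Terminal value at t=6: TV = D_7/(r−g) = 16.1034/(0.0935−0.012) = 197.5877
P₀ = 9.5288/(1+0.0935)^1 + 10.5579/(1+0.0935)^2 + 11.6982/(1+0.0935)^3 + 12.9616/(1+0.0935)^4 + 14.3614/(1+0.0935)^5 + 15.9124/(1+0.0935)^6 + 197.5877/(1+0.0935)^6 = 169.6190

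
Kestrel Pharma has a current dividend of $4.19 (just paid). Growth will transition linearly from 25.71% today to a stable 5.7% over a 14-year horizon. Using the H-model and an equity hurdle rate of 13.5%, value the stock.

$132.02

H-model: P₀ = D₀[(1+g_L) + H(g_S−g_L)]/(r−g_L), with H = 14/2 = 7.
P₀ = 4.19 × [(1+0.057) + 7×(0.2571−0.057)] / (0.135−0.057)
   = 4.19 × 2.4577 / 0.078 = 132.0226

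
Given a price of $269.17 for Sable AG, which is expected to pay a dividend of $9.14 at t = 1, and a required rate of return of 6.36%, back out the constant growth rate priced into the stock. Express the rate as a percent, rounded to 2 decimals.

2.96%

From P₀ = D₁/(r − g), the implied growth is g = r − D₁/P₀.
g = 0.0636 − 9.14/269.17 = 0.0636 − 0.03396 = 0.02964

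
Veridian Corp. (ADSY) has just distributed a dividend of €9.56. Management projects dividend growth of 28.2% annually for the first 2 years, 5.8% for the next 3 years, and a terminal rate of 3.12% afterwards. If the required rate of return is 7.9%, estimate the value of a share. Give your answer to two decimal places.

Three-stage DDM. Project D₁…D_5; terminal Gordon value at t=5 with g = 0.0312; discount at r = 0.079.
D_1 = 12.2559
D_2 = 15.7121
D_3 = 16.6234
D_4 = 17.5875
D_5 = 18.6076
TV_5 = 19.1882/(0.079−0.0312) = 401.4264
P₀ = Σ Dₜ/(1+r)ᵗ + TV_5/(1+r)^5 = 338.2577

€338.26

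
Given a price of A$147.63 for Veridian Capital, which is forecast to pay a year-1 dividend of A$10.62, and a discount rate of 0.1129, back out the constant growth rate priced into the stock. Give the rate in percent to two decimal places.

From P₀ = D₁/(r − g), the implied growth is g = r − D₁/P₀.
g = 0.1129 − 10.62/147.63 = 0.1129 − 0.07194 = 0.04096

4.10%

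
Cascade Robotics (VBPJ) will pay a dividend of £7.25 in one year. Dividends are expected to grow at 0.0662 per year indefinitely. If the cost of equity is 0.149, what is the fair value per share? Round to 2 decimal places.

Gordon growth model: P₀ = D₁/(r − g), with D₁ = 7.25 given directly.
P₀ = 7.2500 / (0.149 − 0.0662) = 7.2500 / 0.0828 = 87.5604

£87.56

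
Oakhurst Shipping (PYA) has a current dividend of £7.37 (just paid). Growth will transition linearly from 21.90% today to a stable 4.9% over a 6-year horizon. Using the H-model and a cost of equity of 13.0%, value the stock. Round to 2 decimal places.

H-model: P₀ = D₀[(1+g_L) + H(g_S−g_L)]/(r−g_L), with H = 6/2 = 3.
P₀ = 7.37 × [(1+0.049) + 3×(0.219−0.049)] / (0.13−0.049)
   = 7.37 × 1.5590 / 0.081 = 141.8498

£141.85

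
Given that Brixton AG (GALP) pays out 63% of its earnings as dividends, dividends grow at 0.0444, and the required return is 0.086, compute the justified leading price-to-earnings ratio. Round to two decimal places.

Justified leading P/E = b/(r−g) = 0.63/(0.086−0.0444) = 15.1442

15.14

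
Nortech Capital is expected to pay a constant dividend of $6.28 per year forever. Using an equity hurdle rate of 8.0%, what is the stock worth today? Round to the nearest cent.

Zero-growth DDM (perpetuity): P₀ = D/r = 6.28 / 0.08 = 78.5000

$78.50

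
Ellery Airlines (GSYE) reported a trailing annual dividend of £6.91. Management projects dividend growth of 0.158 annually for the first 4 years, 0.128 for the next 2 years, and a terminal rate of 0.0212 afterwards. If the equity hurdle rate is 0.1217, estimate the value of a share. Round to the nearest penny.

£126.43

Three-stage DDM. Project D₁…D_6; terminal Gordon value at t=6 with g = 0.0212; discount at r = 0.1217.
D_1 = 8.0018
D_2 = 9.2661
D_3 = 10.7301
D_4 = 12.4255
D_5 = 14.0159
D_6 = 15.8099
TV_6 = 16.1451/(0.1217−0.0212) = 160.6480
P₀ = Σ Dₜ/(1+r)ᵗ + TV_6/(1+r)^6 = 126.4319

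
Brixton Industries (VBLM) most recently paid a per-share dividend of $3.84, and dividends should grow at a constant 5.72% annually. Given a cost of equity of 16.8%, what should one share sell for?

$36.64

Gordon growth model: P₀ = D₁/(r − g). D₁ = 3.84 × (1 + 0.0572) = 4.0596.
P₀ = 4.0596 / (0.168 − 0.0572) = 4.0596 / 0.1108 = 36.6394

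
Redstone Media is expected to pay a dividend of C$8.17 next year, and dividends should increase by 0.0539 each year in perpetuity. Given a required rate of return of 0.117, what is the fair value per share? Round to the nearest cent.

C$129.48

Gordon growth model: P₀ = D₁/(r − g), with D₁ = 8.17 given directly.
P₀ = 8.1700 / (0.117 − 0.0539) = 8.1700 / 0.0631 = 129.4770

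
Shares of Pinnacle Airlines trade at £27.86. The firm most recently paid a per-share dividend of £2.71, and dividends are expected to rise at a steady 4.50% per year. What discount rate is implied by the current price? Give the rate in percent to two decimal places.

Rearranging the constant-growth DDM: r = D₁/P₀ + g.
D₁ = 2.71 × (1 + 0.045) = 2.8319.
r = 2.8319 / 27.86 + 0.045 = 0.10165 + 0.045 = 0.14665

14.66%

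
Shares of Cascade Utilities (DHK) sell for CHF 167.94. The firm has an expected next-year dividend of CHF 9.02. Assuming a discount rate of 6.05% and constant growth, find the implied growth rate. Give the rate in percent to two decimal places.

From P₀ = D₁/(r − g), the implied growth is g = r − D₁/P₀.
g = 0.0605 − 9.02/167.94 = 0.0605 − 0.05371 = 0.00679

0.68%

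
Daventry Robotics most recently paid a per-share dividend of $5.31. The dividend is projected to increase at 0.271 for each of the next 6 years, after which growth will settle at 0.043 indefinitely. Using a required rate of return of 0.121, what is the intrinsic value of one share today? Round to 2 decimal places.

Two-stage DDM. Project D₁…D_6 at 0.271, terminal growth 0.043, discount at r = 0.121.
D_1 = 6.7490
D_2 = 8.5780
D_3 = 10.9026
D_4 = 13.8572
D_5 = 17.6126
D_6 = 22.3856
Terminal value at t=6: TV = D_7/(r−g) = 23.3481/(0.121−0.043) = 299.3350
P₀ = 6.7490/(1+0.121)^1 + 8.5780/(1+0.121)^2 + 10.9026/(1+0.121)^3 + 13.8572/(1+0.121)^4 + 17.6126/(1+0.121)^5 + 22.3856/(1+0.121)^6 + 299.3350/(1+0.121)^6 = 201.4339

$201.43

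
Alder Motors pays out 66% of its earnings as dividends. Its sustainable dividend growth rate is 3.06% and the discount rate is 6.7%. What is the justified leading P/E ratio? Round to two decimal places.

Justified leading P/E = b/(r−g) = 0.66/(0.067−0.0306) = 18.1319

18.13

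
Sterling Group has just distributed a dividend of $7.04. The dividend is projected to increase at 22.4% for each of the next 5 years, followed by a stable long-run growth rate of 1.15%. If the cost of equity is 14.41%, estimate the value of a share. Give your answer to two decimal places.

$118.56

Two-stage DDM. Project D₁…D_5 at 0.224, terminal growth 0.0115, discount at r = 0.1441.
D_1 = 8.6170
D_2 = 10.5472
D_3 = 12.9097
D_4 = 15.8015
D_5 = 19.3410
Terminal value at t=5: TV = D_6/(r−g) = 19.5635/(0.1441−0.0115) = 147.5374
P₀ = 8.6170/(1+0.1441)^1 + 10.5472/(1+0.1441)^2 + 12.9097/(1+0.1441)^3 + 15.8015/(1+0.1441)^4 + 19.3410/(1+0.1441)^5 + 147.5374/(1+0.1441)^5 = 118.5615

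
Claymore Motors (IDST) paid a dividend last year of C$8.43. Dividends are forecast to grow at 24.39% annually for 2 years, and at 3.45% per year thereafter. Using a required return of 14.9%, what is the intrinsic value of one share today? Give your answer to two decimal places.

C$108.27

Two-stage DDM. Project D₁…D_2 at 0.2439, terminal growth 0.0345, discount at r = 0.149.
D_1 = 10.4861
D_2 = 13.0436
Terminal value at t=2: TV = D_3/(r−g) = 13.4936/(0.149−0.0345) = 117.8484
P₀ = 10.4861/(1+0.149)^1 + 13.0436/(1+0.149)^2 + 117.8484/(1+0.149)^2 = 108.2718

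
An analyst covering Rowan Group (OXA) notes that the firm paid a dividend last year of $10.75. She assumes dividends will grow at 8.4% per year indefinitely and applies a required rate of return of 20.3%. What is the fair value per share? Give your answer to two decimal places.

Gordon growth model: P₀ = D₁/(r − g). D₁ = 10.75 × (1 + 0.084) = 11.6530.
P₀ = 11.6530 / (0.203 − 0.084) = 11.6530 / 0.119 = 97.9244

$97.92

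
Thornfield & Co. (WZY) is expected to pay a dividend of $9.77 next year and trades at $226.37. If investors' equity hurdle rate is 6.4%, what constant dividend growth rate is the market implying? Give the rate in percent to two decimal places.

From P₀ = D₁/(r − g), the implied growth is g = r − D₁/P₀.
g = 0.064 − 9.77/226.37 = 0.064 − 0.04316 = 0.02084

2.08%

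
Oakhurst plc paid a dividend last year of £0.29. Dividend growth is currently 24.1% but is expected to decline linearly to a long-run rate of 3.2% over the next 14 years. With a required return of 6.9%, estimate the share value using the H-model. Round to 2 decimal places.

H-model: P₀ = D₀[(1+g_L) + H(g_S−g_L)]/(r−g_L), with H = 14/2 = 7.
P₀ = 0.29 × [(1+0.032) + 7×(0.241−0.032)] / (0.069−0.032)
   = 0.29 × 2.4950 / 0.037 = 19.5554

£19.56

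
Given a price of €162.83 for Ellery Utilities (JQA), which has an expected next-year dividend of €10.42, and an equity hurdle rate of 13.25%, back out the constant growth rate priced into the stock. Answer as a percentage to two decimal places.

6.85%

From P₀ = D₁/(r − g), the implied growth is g = r − D₁/P₀.
g = 0.1325 − 10.42/162.83 = 0.1325 − 0.06399 = 0.06851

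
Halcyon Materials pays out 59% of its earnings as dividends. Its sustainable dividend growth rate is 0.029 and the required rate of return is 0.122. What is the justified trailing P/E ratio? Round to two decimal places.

6.53

Justified trailing P/E = b(1+g)/(r−g) = 0.59×(1+0.029)/(0.122−0.029) = 6.5281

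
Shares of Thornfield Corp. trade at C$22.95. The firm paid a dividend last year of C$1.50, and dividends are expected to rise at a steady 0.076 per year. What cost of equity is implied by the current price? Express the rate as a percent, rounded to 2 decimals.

14.63%

Rearranging the constant-growth DDM: r = D₁/P₀ + g.
D₁ = 1.50 × (1 + 0.076) = 1.6140.
r = 1.6140 / 22.95 + 0.076 = 0.07033 + 0.076 = 0.14633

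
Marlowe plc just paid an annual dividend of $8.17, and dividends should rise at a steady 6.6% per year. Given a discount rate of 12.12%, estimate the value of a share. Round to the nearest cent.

Gordon growth model: P₀ = D₁/(r − g). D₁ = 8.17 × (1 + 0.066) = 8.7092.
P₀ = 8.7092 / (0.1212 − 0.066) = 8.7092 / 0.0552 = 157.7757

$157.78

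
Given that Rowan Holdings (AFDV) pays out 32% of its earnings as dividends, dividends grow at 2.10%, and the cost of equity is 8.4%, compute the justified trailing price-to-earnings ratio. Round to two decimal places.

Justified trailing P/E = b(1+g)/(r−g) = 0.32×(1+0.021)/(0.084−0.021) = 5.1860

5.19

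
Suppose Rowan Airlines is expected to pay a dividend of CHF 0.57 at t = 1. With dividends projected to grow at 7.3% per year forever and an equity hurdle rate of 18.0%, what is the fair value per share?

CHF 5.33

Gordon growth model: P₀ = D₁/(r − g), with D₁ = 0.57 given directly.
P₀ = 0.5700 / (0.18 − 0.073) = 0.5700 / 0.107 = 5.3271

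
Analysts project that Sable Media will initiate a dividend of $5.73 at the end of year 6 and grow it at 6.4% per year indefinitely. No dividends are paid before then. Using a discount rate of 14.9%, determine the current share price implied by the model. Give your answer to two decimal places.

$33.66

Deferred-dividend DDM. At t=5 the remaining stream is a growing perpetuity with first payment D_6 = 5.73.
V_5 = D_6/(r−g) = 5.73/(0.149−0.064) = 67.4118
P₀ = V_5/(1+r)^5 = 67.4118/(1+0.149)^5 = 33.6617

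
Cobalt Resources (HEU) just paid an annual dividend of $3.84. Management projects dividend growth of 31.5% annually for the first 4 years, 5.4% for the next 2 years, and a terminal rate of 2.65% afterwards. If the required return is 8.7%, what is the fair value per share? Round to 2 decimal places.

Three-stage DDM. Project D₁…D_6; terminal Gordon value at t=6 with g = 0.0265; discount at r = 0.087.
D_1 = 5.0496
D_2 = 6.6402
D_3 = 8.7319
D_4 = 11.4824
D_5 = 12.1025
D_6 = 12.7560
TV_6 = 13.0941/(0.087−0.0265) = 216.4308
P₀ = Σ Dₜ/(1+r)ᵗ + TV_6/(1+r)^6 = 172.1987

$172.20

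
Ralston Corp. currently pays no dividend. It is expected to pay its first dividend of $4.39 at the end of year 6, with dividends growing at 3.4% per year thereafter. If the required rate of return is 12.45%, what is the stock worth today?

Deferred-dividend DDM. At t=5 the remaining stream is a growing perpetuity with first payment D_6 = 4.39.
V_5 = D_6/(r−g) = 4.39/(0.1245−0.034) = 48.5083
P₀ = V_5/(1+r)^5 = 48.5083/(1+0.1245)^5 = 26.9786

$26.98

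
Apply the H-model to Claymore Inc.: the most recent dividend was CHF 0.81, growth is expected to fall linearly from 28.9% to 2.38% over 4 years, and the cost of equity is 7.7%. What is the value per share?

H-model: P₀ = D₀[(1+g_L) + H(g_S−g_L)]/(r−g_L), with H = 4/2 = 2.
P₀ = 0.81 × [(1+0.0238) + 2×(0.289−0.0238)] / (0.077−0.0238)
   = 0.81 × 1.5542 / 0.0532 = 23.6636

CHF 23.66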